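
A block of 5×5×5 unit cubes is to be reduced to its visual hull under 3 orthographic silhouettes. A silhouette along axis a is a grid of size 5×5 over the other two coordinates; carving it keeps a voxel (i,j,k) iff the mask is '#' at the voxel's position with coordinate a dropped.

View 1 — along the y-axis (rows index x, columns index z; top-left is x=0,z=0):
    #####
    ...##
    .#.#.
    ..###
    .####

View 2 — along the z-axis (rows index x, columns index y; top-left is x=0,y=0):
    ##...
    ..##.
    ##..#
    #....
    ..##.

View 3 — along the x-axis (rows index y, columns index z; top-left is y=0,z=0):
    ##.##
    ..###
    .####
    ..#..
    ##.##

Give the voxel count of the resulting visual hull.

initial block: 5^3 = 125
  1. axis=1 (XZ plane), |mask|=16  ⇒  voxels=80
  2. axis=2 (XY plane), |mask|=10  ⇒  voxels=31
  3. axis=0 (YZ plane), |mask|=16  ⇒  voxels=21

voxel count = 21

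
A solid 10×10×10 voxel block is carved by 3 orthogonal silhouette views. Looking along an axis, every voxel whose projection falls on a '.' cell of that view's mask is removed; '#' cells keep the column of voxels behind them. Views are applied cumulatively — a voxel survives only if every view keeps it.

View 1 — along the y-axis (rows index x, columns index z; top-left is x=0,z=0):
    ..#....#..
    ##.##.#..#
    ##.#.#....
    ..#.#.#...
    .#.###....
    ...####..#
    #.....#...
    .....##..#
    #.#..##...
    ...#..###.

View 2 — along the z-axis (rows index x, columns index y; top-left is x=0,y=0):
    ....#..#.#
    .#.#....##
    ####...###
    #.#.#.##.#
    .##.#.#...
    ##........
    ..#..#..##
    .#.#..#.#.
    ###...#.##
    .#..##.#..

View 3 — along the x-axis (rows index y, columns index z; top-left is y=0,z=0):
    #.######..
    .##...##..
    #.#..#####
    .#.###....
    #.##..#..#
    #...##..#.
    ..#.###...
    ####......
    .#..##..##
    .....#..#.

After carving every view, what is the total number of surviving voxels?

remaining voxels: 76

full grid |V| = 1000
V1 y: intersect with XZ mask (37 set) -- 370 left
V2 z: intersect with XY mask (44 set) -- 162 left
V3 x: intersect with YZ mask (46 set) -- 76 left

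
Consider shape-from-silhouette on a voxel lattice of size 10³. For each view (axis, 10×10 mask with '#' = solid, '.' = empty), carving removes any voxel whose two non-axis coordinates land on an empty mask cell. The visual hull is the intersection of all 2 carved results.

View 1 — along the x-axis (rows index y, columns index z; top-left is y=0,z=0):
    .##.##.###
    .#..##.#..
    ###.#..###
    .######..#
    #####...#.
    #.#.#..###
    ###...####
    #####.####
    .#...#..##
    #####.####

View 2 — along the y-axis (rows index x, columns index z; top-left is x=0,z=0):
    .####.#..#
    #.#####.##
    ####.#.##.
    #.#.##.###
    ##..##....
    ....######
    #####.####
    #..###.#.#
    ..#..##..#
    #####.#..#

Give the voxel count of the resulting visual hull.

start: 10×10×10 = 1000 voxels
after view 1 [x-axis, 66 of 100 cells solid] → remaining = 660
after view 2 [y-axis, 64 of 100 cells solid] → remaining = 422

422 voxels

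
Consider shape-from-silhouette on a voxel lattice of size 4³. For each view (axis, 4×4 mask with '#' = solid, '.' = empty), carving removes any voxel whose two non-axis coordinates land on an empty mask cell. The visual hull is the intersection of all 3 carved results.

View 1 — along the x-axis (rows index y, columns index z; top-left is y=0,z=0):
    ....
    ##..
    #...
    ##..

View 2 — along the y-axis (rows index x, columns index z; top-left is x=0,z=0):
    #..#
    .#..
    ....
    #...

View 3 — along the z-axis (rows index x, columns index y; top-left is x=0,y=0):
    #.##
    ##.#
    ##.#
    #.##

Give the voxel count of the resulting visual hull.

full grid |V| = 64
after view 1 [x-axis, 5 of 16 cells solid] → remaining = 20
after view 2 [y-axis, 4 of 16 cells solid] → remaining = 8
after view 3 [z-axis, 12 of 16 cells solid] → remaining = 6

6 voxels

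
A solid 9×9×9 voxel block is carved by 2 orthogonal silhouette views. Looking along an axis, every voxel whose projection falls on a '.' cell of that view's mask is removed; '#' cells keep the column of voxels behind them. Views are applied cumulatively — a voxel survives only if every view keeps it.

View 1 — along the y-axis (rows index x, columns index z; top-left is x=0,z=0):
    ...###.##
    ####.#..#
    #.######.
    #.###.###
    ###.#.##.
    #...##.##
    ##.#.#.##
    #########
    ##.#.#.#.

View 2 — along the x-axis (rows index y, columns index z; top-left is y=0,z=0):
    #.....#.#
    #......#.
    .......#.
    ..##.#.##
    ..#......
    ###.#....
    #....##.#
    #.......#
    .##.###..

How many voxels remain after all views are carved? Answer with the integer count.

initial block: 9^3 = 729
step 1: project along y, AND mask (56/81) → |grid| = 504
step 2: project along x, AND mask (27/81) → |grid| = 170

remaining voxels: 170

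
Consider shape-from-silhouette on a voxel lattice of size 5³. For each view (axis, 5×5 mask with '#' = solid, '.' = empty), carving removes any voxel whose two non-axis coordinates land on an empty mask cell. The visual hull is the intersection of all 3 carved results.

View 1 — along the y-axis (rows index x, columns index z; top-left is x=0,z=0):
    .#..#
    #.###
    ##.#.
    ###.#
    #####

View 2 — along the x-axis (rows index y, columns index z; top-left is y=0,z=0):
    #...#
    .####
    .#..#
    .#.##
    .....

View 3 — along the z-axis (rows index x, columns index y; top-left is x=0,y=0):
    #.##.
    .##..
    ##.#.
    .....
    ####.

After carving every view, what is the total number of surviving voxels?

full grid |V| = 125
step 1: project along y, AND mask (18/25) → |grid| = 90
step 2: project along x, AND mask (11/25) → |grid| = 41
step 3: project along z, AND mask (12/25) → |grid| = 25

|visual hull| = 25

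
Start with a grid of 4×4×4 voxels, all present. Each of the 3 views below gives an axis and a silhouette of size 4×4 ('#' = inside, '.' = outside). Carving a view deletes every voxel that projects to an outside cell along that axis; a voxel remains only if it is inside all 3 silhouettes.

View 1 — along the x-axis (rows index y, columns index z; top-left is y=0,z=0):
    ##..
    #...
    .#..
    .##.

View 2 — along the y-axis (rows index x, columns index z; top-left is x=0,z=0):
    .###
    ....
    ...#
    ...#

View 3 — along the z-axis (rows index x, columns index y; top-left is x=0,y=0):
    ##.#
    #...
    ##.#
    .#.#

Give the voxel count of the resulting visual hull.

before carving: 64 voxels (4×4×4)
carve view 1 (along x, YZ-mask fill 6/16): 24 voxels remain
carve view 2 (along y, XZ-mask fill 5/16): 4 voxels remain
carve view 3 (along z, XY-mask fill 9/16): 3 voxels remain

|visual hull| = 3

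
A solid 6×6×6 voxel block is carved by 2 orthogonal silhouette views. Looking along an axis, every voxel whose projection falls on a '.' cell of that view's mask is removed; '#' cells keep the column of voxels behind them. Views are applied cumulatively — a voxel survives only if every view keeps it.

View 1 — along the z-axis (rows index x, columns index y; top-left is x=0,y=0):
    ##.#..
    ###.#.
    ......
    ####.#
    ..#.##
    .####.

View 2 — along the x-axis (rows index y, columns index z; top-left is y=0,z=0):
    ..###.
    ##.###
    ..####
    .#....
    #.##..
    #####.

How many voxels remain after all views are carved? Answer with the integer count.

initial block: 6^3 = 216
V1 z: intersect with XY mask (19 set) -- 114 left
V2 x: intersect with YZ mask (21 set) -- 67 left

|visual hull| = 67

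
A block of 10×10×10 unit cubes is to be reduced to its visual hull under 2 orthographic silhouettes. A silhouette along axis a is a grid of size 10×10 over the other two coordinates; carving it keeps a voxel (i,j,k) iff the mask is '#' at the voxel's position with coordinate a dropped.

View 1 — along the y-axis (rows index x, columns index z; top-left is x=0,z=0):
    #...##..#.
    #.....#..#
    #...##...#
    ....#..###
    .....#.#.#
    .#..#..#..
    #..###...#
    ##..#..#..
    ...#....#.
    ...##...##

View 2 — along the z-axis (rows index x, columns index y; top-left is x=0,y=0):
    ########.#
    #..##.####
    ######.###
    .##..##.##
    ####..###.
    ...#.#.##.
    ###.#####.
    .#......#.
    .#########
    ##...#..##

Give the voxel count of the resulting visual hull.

voxel count = 236

before carving: 1000 voxels (10×10×10)
[1] y-view keeps 36 columns → grid now 360
[2] z-view keeps 66 columns → grid now 236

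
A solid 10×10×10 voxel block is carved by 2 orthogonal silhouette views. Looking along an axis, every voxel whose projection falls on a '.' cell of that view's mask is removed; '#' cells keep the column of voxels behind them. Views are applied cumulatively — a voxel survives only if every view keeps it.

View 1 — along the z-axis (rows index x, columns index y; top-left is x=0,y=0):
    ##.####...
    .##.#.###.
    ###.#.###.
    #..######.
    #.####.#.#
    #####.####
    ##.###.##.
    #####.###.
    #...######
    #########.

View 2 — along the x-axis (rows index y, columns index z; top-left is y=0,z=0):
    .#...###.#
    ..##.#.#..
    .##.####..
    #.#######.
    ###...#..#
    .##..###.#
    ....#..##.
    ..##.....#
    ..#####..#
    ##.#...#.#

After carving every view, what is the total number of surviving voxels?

before carving: 1000 voxels (10×10×10)
carve view 1 (along z, XY-mask fill 73/100): 730 voxels remain
carve view 2 (along x, YZ-mask fill 51/100): 365 voxels remain

voxel count = 365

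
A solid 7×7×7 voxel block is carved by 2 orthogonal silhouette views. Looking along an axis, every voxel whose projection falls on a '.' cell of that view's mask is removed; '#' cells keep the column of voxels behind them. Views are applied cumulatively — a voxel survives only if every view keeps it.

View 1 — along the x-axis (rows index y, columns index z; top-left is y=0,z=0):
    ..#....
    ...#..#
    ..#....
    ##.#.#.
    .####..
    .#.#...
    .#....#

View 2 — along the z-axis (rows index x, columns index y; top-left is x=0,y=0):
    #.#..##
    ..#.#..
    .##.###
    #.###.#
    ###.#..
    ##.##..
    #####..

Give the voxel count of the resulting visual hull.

voxel count = 65

start: 7×7×7 = 343 voxels
  1. axis=0 (YZ plane), |mask|=16  ⇒  voxels=112
  2. axis=2 (XY plane), |mask|=29  ⇒  voxels=65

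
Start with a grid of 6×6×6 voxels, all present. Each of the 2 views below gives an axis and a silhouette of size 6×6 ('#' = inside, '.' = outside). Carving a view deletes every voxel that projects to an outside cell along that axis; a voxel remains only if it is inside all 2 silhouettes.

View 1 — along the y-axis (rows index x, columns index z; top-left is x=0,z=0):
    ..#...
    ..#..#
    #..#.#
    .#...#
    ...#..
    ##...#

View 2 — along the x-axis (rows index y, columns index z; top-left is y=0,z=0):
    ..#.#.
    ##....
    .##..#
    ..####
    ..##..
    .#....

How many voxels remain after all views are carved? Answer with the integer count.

before carving: 216 voxels (6×6×6)
carve view 1 (along y, XZ-mask fill 12/36): 72 voxels remain
carve view 2 (along x, YZ-mask fill 14/36): 28 voxels remain

28 voxels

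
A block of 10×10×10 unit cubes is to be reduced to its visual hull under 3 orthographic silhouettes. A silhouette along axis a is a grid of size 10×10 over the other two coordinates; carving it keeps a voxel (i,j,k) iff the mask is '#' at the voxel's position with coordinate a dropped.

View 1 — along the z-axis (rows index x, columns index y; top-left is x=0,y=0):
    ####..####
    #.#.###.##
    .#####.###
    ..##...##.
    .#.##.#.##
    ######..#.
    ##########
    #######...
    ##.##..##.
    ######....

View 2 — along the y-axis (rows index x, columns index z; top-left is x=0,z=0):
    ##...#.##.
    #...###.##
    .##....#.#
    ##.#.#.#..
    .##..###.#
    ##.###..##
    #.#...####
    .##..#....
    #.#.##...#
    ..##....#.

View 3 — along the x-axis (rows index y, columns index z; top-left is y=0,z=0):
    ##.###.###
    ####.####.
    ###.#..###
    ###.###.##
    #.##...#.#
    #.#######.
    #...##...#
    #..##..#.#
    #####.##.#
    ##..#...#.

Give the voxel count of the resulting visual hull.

start: 10×10×10 = 1000 voxels
  1. axis=2 (XY plane), |mask|=69  ⇒  voxels=690
  2. axis=1 (XZ plane), |mask|=50  ⇒  voxels=348
  3. axis=0 (YZ plane), |mask|=65  ⇒  voxels=237

|visual hull| = 237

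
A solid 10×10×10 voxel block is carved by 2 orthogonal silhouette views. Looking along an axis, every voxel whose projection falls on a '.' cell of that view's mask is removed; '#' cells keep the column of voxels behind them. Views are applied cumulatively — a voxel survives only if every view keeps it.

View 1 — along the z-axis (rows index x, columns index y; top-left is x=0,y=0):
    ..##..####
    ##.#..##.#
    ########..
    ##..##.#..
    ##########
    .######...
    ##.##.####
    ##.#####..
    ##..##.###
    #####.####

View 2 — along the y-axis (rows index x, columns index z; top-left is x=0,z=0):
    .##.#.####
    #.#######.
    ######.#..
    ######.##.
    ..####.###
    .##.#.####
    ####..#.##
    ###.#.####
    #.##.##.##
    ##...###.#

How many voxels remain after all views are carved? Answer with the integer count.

|visual hull| = 513

initial block: 10^3 = 1000
step 1: project along z, AND mask (72/100) → |grid| = 720
step 2: project along y, AND mask (72/100) → |grid| = 513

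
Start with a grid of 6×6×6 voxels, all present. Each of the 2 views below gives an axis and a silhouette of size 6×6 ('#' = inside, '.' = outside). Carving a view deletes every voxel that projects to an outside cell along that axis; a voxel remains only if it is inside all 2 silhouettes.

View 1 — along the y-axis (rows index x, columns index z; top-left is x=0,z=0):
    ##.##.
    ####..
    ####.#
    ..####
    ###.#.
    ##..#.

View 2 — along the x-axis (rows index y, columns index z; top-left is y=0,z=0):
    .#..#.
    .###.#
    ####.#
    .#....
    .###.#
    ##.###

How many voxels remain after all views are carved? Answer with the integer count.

remaining voxels: 84

start: 6×6×6 = 216 voxels
after view 1 [y-axis, 24 of 36 cells solid] → remaining = 144
after view 2 [x-axis, 21 of 36 cells solid] → remaining = 84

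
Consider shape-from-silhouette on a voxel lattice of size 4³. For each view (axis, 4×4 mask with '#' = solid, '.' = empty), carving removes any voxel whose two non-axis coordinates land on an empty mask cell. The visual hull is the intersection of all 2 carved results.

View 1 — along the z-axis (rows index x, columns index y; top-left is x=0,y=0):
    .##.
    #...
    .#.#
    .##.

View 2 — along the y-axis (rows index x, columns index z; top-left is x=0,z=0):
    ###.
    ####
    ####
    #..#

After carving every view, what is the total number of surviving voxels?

full grid |V| = 64
[1] z-view keeps 7 columns → grid now 28
[2] y-view keeps 13 columns → grid now 22

|visual hull| = 22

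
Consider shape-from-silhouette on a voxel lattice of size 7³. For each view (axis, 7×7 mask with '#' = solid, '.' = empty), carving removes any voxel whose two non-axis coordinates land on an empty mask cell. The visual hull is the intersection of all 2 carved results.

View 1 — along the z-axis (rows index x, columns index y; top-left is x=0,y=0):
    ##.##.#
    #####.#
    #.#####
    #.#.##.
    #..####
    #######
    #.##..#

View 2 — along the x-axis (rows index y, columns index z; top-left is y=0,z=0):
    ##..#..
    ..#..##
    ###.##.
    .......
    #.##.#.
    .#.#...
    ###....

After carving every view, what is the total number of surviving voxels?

start: 7×7×7 = 343 voxels
step 1: project along z, AND mask (37/49) → |grid| = 259
step 2: project along x, AND mask (20/49) → |grid| = 105

105 voxels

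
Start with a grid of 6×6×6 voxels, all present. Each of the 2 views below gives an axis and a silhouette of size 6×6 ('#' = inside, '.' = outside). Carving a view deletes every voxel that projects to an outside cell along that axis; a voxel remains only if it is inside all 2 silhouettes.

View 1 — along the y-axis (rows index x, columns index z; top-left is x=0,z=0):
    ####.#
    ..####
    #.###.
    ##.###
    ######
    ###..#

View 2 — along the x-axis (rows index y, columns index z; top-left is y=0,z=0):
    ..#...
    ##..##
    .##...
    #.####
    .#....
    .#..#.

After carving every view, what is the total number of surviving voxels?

full grid |V| = 216
V1 y: intersect with XZ mask (28 set) -- 168 left
V2 x: intersect with YZ mask (15 set) -- 68 left

|visual hull| = 68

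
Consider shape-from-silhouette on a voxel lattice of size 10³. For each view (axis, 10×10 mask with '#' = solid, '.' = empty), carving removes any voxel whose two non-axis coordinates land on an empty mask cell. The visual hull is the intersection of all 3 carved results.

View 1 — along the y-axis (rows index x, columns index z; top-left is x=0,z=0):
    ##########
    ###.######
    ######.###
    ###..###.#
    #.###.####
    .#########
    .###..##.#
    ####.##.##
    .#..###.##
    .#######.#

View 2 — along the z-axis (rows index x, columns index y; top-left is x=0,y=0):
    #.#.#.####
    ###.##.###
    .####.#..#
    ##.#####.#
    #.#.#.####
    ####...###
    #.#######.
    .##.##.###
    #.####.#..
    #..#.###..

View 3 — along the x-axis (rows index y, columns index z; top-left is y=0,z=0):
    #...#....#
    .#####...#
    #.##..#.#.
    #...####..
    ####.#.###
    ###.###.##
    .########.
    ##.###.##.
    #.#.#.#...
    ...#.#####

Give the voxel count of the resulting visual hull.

initial block: 10^3 = 1000
carve view 1 (along y, XZ-mask fill 80/100): 800 voxels remain
carve view 2 (along z, XY-mask fill 69/100): 551 voxels remain
carve view 3 (along x, YZ-mask fill 60/100): 324 voxels remain

remaining voxels: 324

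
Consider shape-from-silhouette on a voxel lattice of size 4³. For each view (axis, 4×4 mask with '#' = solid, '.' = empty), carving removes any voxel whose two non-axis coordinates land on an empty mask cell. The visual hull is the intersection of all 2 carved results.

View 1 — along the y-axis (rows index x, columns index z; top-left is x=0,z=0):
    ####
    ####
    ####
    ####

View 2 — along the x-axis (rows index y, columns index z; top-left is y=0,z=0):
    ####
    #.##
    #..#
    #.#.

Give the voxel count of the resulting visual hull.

before carving: 64 voxels (4×4×4)
V1 y: intersect with XZ mask (16 set) -- 64 left
V2 x: intersect with YZ mask (11 set) -- 44 left

|visual hull| = 44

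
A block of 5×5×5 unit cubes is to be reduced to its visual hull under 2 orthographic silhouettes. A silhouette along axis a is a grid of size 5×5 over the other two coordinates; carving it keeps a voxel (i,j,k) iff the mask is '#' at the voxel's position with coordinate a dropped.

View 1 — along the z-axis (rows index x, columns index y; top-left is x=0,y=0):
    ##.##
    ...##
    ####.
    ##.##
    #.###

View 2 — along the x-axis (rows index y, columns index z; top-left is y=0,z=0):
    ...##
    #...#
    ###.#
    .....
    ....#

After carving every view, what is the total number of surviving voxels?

before carving: 125 voxels (5×5×5)
V1 z: intersect with XY mask (18 set) -- 90 left
V2 x: intersect with YZ mask (9 set) -- 26 left

|visual hull| = 26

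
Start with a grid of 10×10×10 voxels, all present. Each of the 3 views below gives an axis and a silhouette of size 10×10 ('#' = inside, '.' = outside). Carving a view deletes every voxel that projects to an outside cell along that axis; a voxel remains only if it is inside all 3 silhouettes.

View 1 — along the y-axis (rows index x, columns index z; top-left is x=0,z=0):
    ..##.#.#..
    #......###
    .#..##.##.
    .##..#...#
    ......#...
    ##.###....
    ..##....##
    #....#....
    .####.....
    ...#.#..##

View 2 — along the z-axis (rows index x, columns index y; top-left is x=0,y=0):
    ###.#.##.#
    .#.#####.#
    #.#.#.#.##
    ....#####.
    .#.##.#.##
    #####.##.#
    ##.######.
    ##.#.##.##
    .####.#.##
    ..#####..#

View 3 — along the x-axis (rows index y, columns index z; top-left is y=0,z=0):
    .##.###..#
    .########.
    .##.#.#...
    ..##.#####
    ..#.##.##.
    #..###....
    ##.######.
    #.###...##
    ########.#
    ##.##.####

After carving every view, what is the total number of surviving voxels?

start: 10×10×10 = 1000 voxels
  1. axis=1 (XZ plane), |mask|=37  ⇒  voxels=370
  2. axis=2 (XY plane), |mask|=67  ⇒  voxels=250
  3. axis=0 (YZ plane), |mask|=65  ⇒  voxels=164

164 voxels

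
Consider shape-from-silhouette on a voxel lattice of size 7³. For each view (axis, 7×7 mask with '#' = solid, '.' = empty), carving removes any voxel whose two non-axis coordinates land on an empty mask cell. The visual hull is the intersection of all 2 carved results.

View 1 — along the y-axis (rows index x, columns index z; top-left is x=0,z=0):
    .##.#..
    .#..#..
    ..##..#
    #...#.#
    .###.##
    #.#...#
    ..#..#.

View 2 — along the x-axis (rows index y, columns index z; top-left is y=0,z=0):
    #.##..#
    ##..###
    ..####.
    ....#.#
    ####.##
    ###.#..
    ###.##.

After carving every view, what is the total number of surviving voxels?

voxel count = 92

before carving: 343 voxels (7×7×7)
carve view 1 (along y, XZ-mask fill 21/49): 147 voxels remain
carve view 2 (along x, YZ-mask fill 30/49): 92 voxels remain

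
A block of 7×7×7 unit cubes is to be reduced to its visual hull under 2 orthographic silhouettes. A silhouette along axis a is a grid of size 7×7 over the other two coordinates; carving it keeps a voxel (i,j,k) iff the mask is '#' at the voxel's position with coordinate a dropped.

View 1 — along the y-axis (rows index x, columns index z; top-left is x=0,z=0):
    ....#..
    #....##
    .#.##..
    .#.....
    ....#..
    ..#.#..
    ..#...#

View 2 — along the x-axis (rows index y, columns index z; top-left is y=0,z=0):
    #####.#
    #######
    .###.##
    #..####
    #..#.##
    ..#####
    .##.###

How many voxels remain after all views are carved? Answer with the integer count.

start: 7×7×7 = 343 voxels
V1 y: intersect with XZ mask (13 set) -- 91 left
V2 x: intersect with YZ mask (37 set) -- 68 left

68 voxels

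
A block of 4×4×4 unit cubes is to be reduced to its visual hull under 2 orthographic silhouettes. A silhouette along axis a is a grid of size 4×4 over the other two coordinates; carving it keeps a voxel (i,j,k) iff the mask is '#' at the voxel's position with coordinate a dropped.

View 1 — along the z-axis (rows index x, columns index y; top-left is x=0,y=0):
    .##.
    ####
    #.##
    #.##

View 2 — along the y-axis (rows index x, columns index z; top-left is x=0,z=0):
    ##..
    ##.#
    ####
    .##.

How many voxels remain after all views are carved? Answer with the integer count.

start: 4×4×4 = 64 voxels
step 1: project along z, AND mask (12/16) → |grid| = 48
step 2: project along y, AND mask (11/16) → |grid| = 34

voxel count = 34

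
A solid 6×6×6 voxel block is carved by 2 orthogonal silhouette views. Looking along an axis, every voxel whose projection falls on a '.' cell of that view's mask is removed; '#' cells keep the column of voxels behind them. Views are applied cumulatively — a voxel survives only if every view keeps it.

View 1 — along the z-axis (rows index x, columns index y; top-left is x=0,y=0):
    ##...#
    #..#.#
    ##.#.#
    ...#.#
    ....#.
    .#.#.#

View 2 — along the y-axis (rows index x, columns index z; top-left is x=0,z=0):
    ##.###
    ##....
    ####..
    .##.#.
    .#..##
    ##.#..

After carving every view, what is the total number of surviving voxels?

55 voxels

before carving: 216 voxels (6×6×6)
  1. axis=2 (XY plane), |mask|=16  ⇒  voxels=96
  2. axis=1 (XZ plane), |mask|=20  ⇒  voxels=55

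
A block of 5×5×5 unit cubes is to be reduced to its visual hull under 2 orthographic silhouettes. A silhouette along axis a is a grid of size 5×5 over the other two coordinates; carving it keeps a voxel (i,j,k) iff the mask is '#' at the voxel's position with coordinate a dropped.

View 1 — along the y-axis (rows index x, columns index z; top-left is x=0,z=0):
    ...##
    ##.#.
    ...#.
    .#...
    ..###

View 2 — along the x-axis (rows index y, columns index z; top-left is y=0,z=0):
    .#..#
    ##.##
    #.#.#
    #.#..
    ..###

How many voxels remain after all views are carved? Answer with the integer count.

full grid |V| = 125
carve view 1 (along y, XZ-mask fill 10/25): 50 voxels remain
carve view 2 (along x, YZ-mask fill 14/25): 26 voxels remain

26 voxels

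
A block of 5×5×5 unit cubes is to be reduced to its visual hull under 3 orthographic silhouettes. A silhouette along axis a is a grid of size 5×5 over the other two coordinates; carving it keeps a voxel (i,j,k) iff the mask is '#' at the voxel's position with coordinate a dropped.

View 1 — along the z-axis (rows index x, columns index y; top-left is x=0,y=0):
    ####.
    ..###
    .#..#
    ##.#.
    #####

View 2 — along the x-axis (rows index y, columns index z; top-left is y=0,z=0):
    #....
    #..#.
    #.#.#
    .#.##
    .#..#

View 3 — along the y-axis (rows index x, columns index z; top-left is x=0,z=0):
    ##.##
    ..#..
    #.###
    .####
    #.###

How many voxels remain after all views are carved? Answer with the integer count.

before carving: 125 voxels (5×5×5)
  1. axis=2 (XY plane), |mask|=17  ⇒  voxels=85
  2. axis=0 (YZ plane), |mask|=11  ⇒  voxels=38
  3. axis=1 (XZ plane), |mask|=17  ⇒  voxels=25

25 voxels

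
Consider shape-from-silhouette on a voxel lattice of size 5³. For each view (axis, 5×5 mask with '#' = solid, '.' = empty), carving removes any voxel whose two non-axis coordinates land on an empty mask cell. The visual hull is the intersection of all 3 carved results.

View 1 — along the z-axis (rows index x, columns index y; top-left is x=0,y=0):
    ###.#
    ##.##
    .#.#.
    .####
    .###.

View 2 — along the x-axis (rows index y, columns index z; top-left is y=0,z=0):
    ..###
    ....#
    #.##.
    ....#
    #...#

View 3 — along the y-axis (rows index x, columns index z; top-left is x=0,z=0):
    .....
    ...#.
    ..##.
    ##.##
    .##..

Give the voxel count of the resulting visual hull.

8 voxels

initial block: 5^3 = 125
step 1: project along z, AND mask (17/25) → |grid| = 85
step 2: project along x, AND mask (10/25) → |grid| = 30
step 3: project along y, AND mask (9/25) → |grid| = 8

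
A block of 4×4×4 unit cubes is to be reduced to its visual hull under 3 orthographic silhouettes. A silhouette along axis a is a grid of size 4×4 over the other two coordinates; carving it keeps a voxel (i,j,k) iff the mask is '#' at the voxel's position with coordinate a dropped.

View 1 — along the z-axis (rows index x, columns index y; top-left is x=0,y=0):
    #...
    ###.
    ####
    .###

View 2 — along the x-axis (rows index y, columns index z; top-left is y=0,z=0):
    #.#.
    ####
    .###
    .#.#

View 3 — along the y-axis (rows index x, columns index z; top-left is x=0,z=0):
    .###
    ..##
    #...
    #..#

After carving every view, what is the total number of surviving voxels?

voxel count = 12

start: 4×4×4 = 64 voxels
V1 z: intersect with XY mask (11 set) -- 44 left
V2 x: intersect with YZ mask (11 set) -- 31 left
V3 y: intersect with XZ mask (8 set) -- 12 left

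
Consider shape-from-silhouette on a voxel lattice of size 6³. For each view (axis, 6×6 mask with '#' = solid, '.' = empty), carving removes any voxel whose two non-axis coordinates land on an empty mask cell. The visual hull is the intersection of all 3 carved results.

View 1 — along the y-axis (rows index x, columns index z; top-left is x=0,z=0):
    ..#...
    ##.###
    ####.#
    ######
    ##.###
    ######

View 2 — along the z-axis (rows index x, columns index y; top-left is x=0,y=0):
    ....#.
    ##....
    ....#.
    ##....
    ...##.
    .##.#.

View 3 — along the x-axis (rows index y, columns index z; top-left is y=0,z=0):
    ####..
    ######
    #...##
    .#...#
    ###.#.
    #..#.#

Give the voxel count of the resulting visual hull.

full grid |V| = 216
V1 y: intersect with XZ mask (28 set) -- 168 left
V2 z: intersect with XY mask (11 set) -- 56 left
V3 x: intersect with YZ mask (22 set) -- 40 left

|visual hull| = 40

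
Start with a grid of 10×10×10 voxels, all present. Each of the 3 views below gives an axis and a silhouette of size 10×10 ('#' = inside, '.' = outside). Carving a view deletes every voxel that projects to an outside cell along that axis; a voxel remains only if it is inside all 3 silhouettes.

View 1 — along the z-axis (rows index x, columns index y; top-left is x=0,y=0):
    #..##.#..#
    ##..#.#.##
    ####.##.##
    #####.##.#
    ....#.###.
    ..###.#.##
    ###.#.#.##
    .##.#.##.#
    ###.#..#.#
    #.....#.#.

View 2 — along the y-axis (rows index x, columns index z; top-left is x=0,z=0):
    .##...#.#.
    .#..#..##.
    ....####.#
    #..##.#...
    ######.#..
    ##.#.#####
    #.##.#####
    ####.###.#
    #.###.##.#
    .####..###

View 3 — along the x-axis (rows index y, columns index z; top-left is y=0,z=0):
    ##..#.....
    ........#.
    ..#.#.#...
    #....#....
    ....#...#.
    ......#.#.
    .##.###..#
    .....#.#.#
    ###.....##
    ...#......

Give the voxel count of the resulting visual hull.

remaining voxels: 100

before carving: 1000 voxels (10×10×10)
V1 z: intersect with XY mask (59 set) -- 590 left
V2 y: intersect with XZ mask (62 set) -- 359 left
V3 x: intersect with YZ mask (28 set) -- 100 left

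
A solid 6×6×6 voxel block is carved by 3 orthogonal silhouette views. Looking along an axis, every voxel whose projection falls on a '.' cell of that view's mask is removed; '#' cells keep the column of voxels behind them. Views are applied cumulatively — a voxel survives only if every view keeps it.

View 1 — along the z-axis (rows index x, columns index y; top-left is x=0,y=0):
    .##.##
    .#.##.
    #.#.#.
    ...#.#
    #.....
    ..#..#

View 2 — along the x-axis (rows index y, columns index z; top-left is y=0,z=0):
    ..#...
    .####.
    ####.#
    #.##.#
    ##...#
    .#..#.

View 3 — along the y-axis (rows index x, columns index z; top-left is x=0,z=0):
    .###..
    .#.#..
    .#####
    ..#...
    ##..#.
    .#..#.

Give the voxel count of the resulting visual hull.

remaining voxels: 23

before carving: 216 voxels (6×6×6)
V1 z: intersect with XY mask (15 set) -- 90 left
V2 x: intersect with YZ mask (19 set) -- 48 left
V3 y: intersect with XZ mask (16 set) -- 23 left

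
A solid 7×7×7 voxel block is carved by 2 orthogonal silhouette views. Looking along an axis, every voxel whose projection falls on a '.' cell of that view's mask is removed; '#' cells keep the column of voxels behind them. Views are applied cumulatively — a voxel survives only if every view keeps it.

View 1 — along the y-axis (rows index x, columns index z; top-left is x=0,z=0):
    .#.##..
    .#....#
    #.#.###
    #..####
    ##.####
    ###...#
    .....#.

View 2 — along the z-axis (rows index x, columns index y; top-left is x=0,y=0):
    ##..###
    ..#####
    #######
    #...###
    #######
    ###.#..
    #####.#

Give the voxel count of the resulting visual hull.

remaining voxels: 144

start: 7×7×7 = 343 voxels
V1 y: intersect with XZ mask (26 set) -- 182 left
V2 z: intersect with XY mask (38 set) -- 144 left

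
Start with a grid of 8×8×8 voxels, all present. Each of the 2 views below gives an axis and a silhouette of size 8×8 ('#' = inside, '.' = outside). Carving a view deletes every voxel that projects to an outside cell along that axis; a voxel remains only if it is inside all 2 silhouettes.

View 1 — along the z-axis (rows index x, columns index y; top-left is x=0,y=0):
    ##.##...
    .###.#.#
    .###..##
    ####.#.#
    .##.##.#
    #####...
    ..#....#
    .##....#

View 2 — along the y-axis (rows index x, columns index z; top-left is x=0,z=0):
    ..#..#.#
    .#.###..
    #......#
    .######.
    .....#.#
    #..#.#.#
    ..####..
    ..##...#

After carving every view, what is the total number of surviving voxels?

125 voxels

full grid |V| = 512
V1 z: intersect with XY mask (35 set) -- 280 left
V2 y: intersect with XZ mask (28 set) -- 125 left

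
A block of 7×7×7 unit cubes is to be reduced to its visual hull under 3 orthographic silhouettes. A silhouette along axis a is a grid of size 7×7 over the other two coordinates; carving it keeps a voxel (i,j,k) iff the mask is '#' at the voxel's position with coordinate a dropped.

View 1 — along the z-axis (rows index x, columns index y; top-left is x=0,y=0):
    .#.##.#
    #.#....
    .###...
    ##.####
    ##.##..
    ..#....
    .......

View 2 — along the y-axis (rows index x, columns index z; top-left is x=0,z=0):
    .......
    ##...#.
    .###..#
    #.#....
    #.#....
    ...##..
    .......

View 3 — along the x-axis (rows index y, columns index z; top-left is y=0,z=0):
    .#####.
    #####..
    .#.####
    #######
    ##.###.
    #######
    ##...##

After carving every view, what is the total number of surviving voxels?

initial block: 7^3 = 343
V1 z: intersect with XY mask (20 set) -- 140 left
V2 y: intersect with XZ mask (13 set) -- 40 left
V3 x: intersect with YZ mask (38 set) -- 31 left

|visual hull| = 31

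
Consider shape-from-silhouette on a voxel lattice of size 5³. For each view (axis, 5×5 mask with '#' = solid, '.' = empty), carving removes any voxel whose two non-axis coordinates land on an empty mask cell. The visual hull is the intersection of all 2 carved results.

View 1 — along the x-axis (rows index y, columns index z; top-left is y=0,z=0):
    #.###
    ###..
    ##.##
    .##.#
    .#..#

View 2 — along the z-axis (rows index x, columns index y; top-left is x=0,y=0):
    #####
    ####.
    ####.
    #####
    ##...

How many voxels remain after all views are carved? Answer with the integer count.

67 voxels

initial block: 5^3 = 125
V1 x: intersect with YZ mask (16 set) -- 80 left
V2 z: intersect with XY mask (20 set) -- 67 left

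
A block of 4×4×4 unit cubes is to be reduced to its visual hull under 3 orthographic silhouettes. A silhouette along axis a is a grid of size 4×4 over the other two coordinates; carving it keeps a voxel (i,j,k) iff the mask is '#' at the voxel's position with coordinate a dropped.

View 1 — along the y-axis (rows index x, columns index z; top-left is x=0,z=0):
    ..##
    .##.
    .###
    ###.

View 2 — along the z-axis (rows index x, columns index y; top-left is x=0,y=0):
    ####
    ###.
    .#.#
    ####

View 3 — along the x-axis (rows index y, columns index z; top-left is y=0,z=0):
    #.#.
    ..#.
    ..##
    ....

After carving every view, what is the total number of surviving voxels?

before carving: 64 voxels (4×4×4)
[1] y-view keeps 10 columns → grid now 40
[2] z-view keeps 13 columns → grid now 32
[3] x-view keeps 5 columns → grid now 12

|visual hull| = 12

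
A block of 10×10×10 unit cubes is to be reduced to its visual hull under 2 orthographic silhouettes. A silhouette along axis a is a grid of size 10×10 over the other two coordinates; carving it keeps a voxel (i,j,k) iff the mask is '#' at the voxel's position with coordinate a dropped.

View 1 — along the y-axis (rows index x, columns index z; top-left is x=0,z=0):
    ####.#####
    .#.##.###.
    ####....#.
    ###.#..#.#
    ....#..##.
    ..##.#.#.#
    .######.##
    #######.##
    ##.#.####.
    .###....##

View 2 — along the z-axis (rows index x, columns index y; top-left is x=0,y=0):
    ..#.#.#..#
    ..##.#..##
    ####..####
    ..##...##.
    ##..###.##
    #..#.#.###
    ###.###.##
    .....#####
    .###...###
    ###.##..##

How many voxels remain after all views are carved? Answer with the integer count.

|visual hull| = 367

full grid |V| = 1000
step 1: project along y, AND mask (63/100) → |grid| = 630
step 2: project along z, AND mask (60/100) → |grid| = 367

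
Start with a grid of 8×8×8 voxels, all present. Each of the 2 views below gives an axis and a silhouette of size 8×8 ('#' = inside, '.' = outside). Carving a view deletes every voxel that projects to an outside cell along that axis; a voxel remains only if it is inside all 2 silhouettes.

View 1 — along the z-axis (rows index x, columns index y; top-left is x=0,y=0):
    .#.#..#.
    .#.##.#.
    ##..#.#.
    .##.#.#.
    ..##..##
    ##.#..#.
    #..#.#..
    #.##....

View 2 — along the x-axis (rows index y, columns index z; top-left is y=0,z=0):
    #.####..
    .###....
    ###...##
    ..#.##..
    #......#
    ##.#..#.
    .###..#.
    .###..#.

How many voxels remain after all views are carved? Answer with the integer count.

initial block: 8^3 = 512
carve view 1 (along z, XY-mask fill 29/64): 232 voxels remain
carve view 2 (along x, YZ-mask fill 30/64): 106 voxels remain

106 voxels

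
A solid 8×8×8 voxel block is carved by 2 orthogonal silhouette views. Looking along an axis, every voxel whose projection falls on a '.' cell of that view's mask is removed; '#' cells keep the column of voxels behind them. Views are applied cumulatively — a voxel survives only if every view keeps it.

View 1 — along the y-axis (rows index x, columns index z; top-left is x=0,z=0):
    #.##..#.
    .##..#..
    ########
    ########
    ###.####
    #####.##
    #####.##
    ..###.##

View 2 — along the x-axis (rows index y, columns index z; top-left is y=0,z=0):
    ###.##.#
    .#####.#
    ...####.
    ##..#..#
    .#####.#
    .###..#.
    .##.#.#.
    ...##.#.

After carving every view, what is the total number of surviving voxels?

remaining voxels: 228

full grid |V| = 512
carve view 1 (along y, XZ-mask fill 49/64): 392 voxels remain
carve view 2 (along x, YZ-mask fill 37/64): 228 voxels remain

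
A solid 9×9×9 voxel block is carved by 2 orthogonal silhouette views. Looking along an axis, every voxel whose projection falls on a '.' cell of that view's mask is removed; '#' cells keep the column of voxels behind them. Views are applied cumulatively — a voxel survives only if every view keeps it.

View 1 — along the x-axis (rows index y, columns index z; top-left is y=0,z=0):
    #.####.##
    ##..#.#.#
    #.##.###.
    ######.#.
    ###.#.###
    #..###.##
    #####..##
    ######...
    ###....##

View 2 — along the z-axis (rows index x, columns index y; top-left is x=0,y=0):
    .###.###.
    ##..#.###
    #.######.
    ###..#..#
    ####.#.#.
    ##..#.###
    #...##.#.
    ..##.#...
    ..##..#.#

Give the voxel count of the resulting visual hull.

initial block: 9^3 = 729
step 1: project along x, AND mask (56/81) → |grid| = 504
step 2: project along z, AND mask (47/81) → |grid| = 293

|visual hull| = 293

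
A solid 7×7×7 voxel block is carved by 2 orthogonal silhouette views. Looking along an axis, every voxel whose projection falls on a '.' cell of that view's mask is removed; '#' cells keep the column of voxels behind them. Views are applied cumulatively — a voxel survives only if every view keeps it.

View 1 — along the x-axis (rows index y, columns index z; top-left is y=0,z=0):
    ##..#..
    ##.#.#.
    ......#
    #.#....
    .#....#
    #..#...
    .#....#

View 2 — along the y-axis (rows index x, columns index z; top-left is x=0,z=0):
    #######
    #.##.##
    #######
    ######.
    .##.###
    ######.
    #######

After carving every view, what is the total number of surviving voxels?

before carving: 343 voxels (7×7×7)
[1] x-view keeps 16 columns → grid now 112
[2] y-view keeps 43 columns → grid now 95

remaining voxels: 95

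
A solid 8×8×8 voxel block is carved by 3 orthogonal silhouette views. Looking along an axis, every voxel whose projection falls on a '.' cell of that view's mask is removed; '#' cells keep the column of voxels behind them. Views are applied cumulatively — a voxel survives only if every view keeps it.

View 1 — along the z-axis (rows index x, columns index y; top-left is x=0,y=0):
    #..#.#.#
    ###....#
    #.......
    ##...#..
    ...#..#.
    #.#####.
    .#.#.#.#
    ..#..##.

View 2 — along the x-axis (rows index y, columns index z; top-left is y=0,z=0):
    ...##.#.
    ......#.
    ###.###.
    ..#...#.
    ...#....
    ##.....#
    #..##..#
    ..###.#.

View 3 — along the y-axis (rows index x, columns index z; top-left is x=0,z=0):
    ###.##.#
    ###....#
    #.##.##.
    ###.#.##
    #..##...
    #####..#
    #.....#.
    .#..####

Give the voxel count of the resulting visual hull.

remaining voxels: 49

full grid |V| = 512
step 1: project along z, AND mask (27/64) → |grid| = 216
step 2: project along x, AND mask (24/64) → |grid| = 84
step 3: project along y, AND mask (37/64) → |grid| = 49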